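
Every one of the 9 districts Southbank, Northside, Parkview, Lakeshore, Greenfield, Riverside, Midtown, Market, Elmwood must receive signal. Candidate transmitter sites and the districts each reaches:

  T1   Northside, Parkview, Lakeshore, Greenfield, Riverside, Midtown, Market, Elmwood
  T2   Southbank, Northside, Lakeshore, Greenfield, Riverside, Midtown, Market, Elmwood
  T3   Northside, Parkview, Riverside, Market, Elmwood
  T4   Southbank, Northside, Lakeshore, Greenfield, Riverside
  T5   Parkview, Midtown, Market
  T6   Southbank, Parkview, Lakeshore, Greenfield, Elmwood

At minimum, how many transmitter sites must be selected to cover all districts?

T1, T2 together cover {Southbank, Northside, Parkview, Lakeshore, Greenfield, Riverside, Midtown, Market, Elmwood} — every district.
No single transmitter site contains all 9 districts, so 2 is optimal.

2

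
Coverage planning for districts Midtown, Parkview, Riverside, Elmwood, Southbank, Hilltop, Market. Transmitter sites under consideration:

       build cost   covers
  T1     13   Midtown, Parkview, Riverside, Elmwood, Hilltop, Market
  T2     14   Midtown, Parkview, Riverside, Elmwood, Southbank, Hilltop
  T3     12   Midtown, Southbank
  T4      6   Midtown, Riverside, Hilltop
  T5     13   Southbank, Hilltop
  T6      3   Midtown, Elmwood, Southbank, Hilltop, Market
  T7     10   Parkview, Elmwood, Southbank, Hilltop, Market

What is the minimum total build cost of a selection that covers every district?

16

T1, T6 cover every district at build cost 13 + 3 = 16.
Any cover uses at least 2 transmitter sites; among all covering selections none totals below 16.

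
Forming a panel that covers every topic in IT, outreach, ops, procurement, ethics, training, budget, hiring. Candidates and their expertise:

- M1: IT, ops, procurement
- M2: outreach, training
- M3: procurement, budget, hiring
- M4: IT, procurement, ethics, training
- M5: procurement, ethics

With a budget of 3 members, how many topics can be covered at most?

7

Choosing M1, M2, M3 covers {IT, outreach, ops, procurement, training, budget, hiring} — 7 topics.
No choice of 3 members does better; here ethics is left uncovered.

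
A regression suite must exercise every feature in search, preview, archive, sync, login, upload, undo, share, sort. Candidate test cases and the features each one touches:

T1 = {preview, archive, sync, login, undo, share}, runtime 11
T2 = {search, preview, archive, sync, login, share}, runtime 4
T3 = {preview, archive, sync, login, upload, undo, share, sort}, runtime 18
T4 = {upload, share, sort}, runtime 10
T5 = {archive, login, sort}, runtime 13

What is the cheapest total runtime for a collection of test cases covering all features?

T2, T3 cover every feature at runtime 4 + 18 = 22.
Any cover uses at least 2 test cases; among all covering selections none totals below 22.
Greedy by coverage-per-runtime would pick T2, T4, T1 for 25 — worse than the optimum 22.

22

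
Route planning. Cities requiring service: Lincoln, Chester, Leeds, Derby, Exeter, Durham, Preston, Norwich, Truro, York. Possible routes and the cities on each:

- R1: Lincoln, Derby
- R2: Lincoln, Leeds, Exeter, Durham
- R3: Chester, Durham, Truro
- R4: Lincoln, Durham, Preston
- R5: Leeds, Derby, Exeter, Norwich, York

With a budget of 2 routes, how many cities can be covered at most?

8

Choosing R3, R5 covers {Chester, Leeds, Derby, Exeter, Durham, Norwich, Truro, York} — 8 cities.
No choice of 2 routes does better; here Lincoln, Preston are left uncovered.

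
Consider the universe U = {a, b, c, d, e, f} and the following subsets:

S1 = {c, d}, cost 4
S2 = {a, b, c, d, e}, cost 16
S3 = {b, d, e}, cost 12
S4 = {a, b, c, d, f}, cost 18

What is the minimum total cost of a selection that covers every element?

30

S3, S4 cover every element at cost 12 + 18 = 30.
Any cover uses at least 2 sets; among all covering selections none totals below 30.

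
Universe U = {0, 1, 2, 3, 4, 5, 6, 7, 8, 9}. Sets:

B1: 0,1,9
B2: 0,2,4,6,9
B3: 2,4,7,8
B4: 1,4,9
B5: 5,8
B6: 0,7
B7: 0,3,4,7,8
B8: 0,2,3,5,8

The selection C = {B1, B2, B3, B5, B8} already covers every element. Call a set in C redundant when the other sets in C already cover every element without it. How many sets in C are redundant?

Drop B1: 1 uncovered — not redundant.
Drop B2: 6 uncovered — not redundant.
Drop B3: 7 uncovered — not redundant.
Drop B5: the rest still cover every element — redundant.
Drop B8: 3 uncovered — not redundant.
1 redundant: B5.

1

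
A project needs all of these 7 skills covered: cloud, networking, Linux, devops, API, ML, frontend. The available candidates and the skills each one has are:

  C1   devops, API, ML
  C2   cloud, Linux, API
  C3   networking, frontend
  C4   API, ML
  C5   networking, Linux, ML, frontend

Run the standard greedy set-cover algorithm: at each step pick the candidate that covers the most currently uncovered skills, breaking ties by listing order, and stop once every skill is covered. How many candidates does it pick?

Pick 1: C5 covers 4 new skills (networking, Linux, ML, frontend).
Pick 2: C1 covers 2 new skills (devops, API).
Pick 3: C2 covers 1 new skills (cloud).
Greedy uses 3 candidates.

3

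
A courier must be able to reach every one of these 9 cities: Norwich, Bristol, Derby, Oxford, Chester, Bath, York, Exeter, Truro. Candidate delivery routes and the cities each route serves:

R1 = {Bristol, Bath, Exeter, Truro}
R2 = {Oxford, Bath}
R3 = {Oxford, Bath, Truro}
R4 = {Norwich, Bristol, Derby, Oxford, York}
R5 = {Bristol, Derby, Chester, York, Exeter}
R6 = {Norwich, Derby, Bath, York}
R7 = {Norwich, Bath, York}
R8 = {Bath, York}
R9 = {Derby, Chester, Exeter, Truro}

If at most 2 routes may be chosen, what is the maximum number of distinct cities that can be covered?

8

Choosing R1, R4 covers {Norwich, Bristol, Derby, Oxford, Bath, York, Exeter, Truro} — 8 cities.
No choice of 2 routes does better; here Chester is left uncovered.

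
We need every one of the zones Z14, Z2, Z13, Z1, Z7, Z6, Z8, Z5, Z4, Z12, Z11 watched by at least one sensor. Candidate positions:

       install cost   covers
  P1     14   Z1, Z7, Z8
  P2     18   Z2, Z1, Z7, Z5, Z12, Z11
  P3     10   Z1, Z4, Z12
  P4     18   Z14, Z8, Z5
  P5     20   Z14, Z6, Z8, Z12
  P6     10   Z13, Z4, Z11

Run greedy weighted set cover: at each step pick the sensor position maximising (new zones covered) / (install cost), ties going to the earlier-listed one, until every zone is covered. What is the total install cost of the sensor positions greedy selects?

48

Pick 1: P2 adds 6 new (Z2, Z1, Z7, Z5, Z12, Z11) at install cost 18 (ratio 6/18).
Pick 2: P6 adds 2 new (Z13, Z4) at install cost 10 (ratio 2/10).
Pick 3: P5 adds 3 new (Z14, Z6, Z8) at install cost 20 (ratio 3/20).
Greedy total install cost: 18 + 10 + 20 = 48.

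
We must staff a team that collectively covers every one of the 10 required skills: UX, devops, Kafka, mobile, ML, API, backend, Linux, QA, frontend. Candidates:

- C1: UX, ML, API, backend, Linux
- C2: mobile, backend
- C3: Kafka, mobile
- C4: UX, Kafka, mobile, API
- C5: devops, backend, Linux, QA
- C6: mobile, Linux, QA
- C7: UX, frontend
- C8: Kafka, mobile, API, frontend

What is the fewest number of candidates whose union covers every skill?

3

C1, C5, C8 together cover {UX, devops, Kafka, mobile, ML, API, backend, Linux, QA, frontend} — every skill.
No 2 of the 8 candidates cover everything (all 28 pairs fall short), so 3 is minimum.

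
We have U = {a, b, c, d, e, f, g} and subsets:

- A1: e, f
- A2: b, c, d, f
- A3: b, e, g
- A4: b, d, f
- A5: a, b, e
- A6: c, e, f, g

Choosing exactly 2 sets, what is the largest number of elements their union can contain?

6

Choosing A2, A3 covers {b, c, d, e, f, g} — 6 elements.
No choice of 2 sets does better; here a is left uncovered.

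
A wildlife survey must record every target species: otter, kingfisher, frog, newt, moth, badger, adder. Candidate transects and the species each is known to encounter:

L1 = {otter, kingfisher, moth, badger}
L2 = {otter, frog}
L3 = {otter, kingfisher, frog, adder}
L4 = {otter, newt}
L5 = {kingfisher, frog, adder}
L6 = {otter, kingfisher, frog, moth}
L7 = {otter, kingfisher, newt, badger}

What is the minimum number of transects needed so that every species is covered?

3

L1, L3, L4 together cover {otter, kingfisher, frog, newt, moth, badger, adder} — every species.
No 2 of the 7 transects cover everything (all 21 pairs fall short), so 3 is minimum.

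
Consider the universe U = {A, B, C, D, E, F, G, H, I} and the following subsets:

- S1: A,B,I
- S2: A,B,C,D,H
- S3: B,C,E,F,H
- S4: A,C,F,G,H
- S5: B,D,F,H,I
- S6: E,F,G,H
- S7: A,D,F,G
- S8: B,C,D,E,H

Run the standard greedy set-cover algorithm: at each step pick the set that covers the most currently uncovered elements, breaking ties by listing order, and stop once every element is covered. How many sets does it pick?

Pick 1: S2 covers 5 new elements (A, B, C, D, H).
Pick 2: S6 covers 3 new elements (E, F, G).
Pick 3: S1 covers 1 new elements (I).
Greedy uses 3 sets.

3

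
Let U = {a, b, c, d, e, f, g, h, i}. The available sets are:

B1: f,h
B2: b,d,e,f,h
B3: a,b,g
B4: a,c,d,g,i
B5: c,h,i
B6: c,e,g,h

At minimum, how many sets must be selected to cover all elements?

B2, B4 together cover {a, b, c, d, e, f, g, h, i} — every element.
No single set contains all 9 elements, so 2 is optimal.

2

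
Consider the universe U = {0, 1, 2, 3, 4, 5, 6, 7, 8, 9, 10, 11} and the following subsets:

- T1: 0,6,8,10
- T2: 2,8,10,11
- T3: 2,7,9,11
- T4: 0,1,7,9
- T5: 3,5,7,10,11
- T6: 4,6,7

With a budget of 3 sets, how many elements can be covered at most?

Choosing T1, T3, T5 covers {0, 2, 3, 5, 6, 7, 8, 9, 10, 11} — 10 elements.
No choice of 3 sets does better; here 1, 4 are left uncovered.

10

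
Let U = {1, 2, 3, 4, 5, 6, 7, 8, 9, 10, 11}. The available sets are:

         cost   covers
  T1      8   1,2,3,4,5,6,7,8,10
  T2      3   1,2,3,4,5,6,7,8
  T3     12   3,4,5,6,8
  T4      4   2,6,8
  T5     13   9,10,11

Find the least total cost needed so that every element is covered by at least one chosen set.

16

T2, T5 cover every element at cost 3 + 13 = 16.
Any cover uses at least 2 sets; among all covering selections none totals below 16.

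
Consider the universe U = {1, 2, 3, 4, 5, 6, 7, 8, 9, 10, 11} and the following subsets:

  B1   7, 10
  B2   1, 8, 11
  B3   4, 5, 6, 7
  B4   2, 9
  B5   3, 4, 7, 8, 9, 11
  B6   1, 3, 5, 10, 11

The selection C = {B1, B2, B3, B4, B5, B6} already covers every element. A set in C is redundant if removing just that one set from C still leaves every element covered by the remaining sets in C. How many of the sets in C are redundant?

4

Drop B1: the rest still cover every element — redundant.
Drop B2: the rest still cover every element — redundant.
Drop B3: 6 uncovered — not redundant.
Drop B4: 2 uncovered — not redundant.
Drop B5: the rest still cover every element — redundant.
Drop B6: the rest still cover every element — redundant.
4 redundant: B1, B2, B5, B6.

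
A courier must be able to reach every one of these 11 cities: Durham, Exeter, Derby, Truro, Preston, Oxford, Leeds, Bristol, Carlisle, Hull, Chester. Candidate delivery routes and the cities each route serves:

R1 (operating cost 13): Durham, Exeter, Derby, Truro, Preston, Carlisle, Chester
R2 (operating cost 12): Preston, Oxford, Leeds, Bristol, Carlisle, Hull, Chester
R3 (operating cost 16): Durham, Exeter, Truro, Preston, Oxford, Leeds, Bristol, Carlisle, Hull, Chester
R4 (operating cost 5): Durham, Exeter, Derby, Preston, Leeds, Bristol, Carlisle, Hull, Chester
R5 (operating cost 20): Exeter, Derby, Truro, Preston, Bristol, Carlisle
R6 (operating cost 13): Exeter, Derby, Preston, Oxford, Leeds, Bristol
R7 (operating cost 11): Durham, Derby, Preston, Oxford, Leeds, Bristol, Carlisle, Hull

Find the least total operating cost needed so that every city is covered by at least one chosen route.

21

R3, R4 cover every city at operating cost 16 + 5 = 21.
Any cover uses at least 2 routes; among all covering selections none totals below 21.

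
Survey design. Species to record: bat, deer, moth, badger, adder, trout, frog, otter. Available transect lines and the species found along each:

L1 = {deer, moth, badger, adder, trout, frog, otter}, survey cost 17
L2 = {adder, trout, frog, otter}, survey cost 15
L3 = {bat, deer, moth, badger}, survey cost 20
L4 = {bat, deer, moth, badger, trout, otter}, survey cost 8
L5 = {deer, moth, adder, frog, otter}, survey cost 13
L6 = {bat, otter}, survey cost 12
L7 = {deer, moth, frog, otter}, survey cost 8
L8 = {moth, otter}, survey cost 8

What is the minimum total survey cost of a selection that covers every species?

L4, L5 cover every species at survey cost 8 + 13 = 21.
Any cover uses at least 2 transects; among all covering selections none totals below 21.

21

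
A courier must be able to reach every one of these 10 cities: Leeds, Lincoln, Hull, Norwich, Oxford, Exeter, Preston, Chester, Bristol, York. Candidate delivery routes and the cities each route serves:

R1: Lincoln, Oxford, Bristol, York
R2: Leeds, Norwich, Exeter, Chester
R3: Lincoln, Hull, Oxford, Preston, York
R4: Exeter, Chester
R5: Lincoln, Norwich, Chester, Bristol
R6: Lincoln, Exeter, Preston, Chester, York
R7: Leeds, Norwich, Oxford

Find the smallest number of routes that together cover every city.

3

R1, R2, R3 together cover {Leeds, Lincoln, Hull, Norwich, Oxford, Exeter, Preston, Chester, Bristol, York} — every city.
No 2 of the 7 routes cover everything (all 21 pairs fall short), so 3 is minimum.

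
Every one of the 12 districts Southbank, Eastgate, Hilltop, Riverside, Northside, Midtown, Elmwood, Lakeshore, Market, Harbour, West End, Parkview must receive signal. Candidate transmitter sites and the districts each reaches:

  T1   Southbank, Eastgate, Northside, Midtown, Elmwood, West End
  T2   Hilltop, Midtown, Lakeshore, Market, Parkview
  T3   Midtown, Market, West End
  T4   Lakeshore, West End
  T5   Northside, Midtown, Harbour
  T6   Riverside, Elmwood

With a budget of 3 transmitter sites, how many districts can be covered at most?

11

Choosing T1, T2, T5 covers {Southbank, Eastgate, Hilltop, Northside, Midtown, Elmwood, Lakeshore, Market, Harbour, West End, Parkview} — 11 districts.
No choice of 3 transmitter sites does better; here Riverside is left uncovered.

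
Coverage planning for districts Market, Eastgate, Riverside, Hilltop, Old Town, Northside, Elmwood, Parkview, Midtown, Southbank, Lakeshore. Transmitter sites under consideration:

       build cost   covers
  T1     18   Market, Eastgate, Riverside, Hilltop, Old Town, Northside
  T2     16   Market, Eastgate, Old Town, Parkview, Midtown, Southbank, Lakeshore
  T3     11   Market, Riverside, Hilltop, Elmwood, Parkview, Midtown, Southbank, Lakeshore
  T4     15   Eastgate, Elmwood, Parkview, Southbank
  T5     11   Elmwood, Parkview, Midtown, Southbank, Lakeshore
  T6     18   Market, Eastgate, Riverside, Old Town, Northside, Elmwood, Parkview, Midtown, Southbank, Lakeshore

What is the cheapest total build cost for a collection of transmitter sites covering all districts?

29

T1, T3 cover every district at build cost 18 + 11 = 29.
Any cover uses at least 2 transmitter sites; among all covering selections none totals below 29.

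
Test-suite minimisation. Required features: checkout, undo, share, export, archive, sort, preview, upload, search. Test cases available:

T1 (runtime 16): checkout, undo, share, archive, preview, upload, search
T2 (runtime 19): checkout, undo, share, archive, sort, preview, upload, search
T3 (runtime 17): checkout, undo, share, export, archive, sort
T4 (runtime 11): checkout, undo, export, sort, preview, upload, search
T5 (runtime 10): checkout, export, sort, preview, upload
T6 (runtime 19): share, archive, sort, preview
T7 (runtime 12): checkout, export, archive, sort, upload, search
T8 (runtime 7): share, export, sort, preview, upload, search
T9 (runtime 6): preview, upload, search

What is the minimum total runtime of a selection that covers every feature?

T1, T8 cover every feature at runtime 16 + 7 = 23.
Any cover uses at least 2 test cases; among all covering selections none totals below 23.

23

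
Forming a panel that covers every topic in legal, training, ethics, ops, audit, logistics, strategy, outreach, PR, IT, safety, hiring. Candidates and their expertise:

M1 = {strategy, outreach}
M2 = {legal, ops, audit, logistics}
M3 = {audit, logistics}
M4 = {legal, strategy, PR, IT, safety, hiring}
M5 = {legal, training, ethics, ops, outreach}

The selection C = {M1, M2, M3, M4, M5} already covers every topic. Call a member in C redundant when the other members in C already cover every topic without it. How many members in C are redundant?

Drop M1: the rest still cover every topic — redundant.
Drop M2: the rest still cover every topic — redundant.
Drop M3: the rest still cover every topic — redundant.
Drop M4: PR, IT, safety, hiring uncovered — not redundant.
Drop M5: training, ethics uncovered — not redundant.
3 redundant: M1, M2, M3.

3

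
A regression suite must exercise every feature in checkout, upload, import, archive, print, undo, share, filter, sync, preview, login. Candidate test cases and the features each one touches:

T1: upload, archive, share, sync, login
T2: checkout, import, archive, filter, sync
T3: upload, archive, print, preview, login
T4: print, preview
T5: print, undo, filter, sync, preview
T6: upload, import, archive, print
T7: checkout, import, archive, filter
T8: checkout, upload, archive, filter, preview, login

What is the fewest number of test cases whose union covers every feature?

3

T1, T2, T5 together cover {checkout, upload, import, archive, print, undo, share, filter, sync, preview, login} — every feature.
No 2 of the 8 test cases cover everything (all 28 pairs fall short), so 3 is minimum.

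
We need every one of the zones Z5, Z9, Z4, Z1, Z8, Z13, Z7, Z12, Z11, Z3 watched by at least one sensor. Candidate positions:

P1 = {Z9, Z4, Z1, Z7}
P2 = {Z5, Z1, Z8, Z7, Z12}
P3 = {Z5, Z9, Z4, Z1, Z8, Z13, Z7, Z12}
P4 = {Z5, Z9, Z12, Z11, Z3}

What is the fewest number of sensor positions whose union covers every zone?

2

P3, P4 together cover {Z5, Z9, Z4, Z1, Z8, Z13, Z7, Z12, Z11, Z3} — every zone.
No single sensor position contains all 10 zones, so 2 is optimal.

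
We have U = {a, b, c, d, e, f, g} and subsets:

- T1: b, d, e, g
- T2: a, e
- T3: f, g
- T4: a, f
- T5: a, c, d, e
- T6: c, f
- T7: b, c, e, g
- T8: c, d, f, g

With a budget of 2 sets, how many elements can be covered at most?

6

Choosing T1, T4 covers {a, b, d, e, f, g} — 6 elements.
No choice of 2 sets does better; here c is left uncovered.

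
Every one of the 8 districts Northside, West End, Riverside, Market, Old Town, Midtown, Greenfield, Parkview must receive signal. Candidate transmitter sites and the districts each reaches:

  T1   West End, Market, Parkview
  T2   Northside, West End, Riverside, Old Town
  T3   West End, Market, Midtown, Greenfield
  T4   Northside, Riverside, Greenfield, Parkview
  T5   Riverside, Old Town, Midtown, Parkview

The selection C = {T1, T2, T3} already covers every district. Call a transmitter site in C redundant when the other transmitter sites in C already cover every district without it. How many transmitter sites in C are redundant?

Drop T1: Parkview uncovered — not redundant.
Drop T2: Northside, Riverside, Old Town uncovered — not redundant.
Drop T3: Midtown, Greenfield uncovered — not redundant.
None of the transmitter sites in C is redundant.

0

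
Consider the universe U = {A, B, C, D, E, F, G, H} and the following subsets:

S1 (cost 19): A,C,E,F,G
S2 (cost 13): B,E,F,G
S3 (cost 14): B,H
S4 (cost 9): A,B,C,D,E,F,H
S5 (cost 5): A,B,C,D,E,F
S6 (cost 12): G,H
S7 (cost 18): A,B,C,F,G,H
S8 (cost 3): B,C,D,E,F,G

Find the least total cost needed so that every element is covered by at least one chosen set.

12

S4, S8 cover every element at cost 9 + 3 = 12.
Any cover uses at least 2 sets; among all covering selections none totals below 12.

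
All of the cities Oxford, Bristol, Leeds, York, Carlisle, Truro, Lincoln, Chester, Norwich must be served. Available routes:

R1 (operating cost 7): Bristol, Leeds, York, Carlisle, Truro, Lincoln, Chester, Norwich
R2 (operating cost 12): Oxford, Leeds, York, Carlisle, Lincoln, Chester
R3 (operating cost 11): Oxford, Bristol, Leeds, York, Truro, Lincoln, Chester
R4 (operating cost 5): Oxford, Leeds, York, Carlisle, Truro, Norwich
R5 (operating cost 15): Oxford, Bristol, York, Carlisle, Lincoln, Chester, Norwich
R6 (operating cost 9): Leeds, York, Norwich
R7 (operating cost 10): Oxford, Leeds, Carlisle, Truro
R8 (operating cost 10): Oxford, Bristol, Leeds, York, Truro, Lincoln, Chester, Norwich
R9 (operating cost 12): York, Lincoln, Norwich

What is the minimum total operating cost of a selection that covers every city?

12

R1, R4 cover every city at operating cost 7 + 5 = 12.
Any cover uses at least 2 routes; among all covering selections none totals below 12.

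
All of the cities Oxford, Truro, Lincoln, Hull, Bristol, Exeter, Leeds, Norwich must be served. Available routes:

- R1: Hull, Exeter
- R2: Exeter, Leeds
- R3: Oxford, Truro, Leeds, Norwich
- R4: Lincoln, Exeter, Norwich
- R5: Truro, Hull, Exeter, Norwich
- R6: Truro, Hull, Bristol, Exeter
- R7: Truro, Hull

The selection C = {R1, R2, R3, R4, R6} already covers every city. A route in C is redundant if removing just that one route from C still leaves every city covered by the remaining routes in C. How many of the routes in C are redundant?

Drop R1: the rest still cover every city — redundant.
Drop R2: the rest still cover every city — redundant.
Drop R3: Oxford uncovered — not redundant.
Drop R4: Lincoln uncovered — not redundant.
Drop R6: Bristol uncovered — not redundant.
2 redundant: R1, R2.

2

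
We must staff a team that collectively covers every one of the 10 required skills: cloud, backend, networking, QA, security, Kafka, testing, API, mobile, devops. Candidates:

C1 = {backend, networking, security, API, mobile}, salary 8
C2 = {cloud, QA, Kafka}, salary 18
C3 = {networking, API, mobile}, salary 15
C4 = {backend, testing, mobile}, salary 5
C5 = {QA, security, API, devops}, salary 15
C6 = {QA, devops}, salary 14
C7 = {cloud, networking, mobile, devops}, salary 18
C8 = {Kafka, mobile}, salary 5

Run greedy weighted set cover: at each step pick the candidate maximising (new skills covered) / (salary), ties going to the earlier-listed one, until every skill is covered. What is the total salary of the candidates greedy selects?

50

Pick 1: C1 adds 5 new (backend, networking, security, API, mobile) at salary 8 (ratio 5/8).
Pick 2: C4 adds 1 new (testing) at salary 5 (ratio 1/5).
Pick 3: C8 adds 1 new (Kafka) at salary 5 (ratio 1/5).
Pick 4: C6 adds 2 new (QA, devops) at salary 14 (ratio 2/14).
Pick 5: C2 adds 1 new (cloud) at salary 18 (ratio 1/18).
Greedy total salary: 8 + 5 + 5 + 14 + 18 = 50. (The true optimum is 43, so greedy overshoots here.)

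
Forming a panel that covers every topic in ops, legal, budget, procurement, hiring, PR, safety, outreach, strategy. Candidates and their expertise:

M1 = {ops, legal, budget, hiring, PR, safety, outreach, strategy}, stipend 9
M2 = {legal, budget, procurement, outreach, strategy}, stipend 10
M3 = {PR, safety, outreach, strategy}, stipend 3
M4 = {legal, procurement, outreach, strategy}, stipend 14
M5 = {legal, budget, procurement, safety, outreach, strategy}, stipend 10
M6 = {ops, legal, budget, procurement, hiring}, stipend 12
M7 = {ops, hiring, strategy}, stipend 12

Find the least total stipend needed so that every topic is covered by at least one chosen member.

15

M3, M6 cover every topic at stipend 3 + 12 = 15.
Any cover uses at least 2 members; among all covering selections none totals below 15.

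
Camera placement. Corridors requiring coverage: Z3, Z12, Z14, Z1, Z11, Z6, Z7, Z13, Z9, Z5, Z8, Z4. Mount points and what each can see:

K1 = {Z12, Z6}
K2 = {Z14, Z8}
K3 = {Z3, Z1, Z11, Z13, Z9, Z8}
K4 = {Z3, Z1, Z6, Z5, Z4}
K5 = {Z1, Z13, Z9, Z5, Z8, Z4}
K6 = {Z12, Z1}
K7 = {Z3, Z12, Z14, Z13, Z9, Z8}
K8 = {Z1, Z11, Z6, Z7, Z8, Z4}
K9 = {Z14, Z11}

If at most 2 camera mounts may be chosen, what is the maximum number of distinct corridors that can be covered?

11

Choosing K7, K8 covers {Z3, Z12, Z14, Z1, Z11, Z6, Z7, Z13, Z9, Z8, Z4} — 11 corridors.
No choice of 2 camera mounts does better; here Z5 is left uncovered.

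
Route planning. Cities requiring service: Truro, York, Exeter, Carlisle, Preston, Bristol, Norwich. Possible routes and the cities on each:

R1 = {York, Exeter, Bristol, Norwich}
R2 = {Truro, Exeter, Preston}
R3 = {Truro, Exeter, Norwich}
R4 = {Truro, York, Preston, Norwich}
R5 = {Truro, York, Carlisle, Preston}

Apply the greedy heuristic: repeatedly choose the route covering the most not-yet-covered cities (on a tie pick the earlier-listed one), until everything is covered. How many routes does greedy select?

2

Pick 1: R1 covers 4 new cities (York, Exeter, Bristol, Norwich).
Pick 2: R5 covers 3 new cities (Truro, Carlisle, Preston).
Greedy uses 2 routes.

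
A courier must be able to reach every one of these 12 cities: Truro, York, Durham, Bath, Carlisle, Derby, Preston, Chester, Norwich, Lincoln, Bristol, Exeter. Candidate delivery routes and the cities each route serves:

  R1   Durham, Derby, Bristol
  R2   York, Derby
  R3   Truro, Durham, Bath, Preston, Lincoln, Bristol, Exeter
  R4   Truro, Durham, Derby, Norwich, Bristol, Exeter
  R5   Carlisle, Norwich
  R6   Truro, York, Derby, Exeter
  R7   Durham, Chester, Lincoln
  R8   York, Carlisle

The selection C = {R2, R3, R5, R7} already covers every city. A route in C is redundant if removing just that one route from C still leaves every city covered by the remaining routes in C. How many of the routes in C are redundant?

0

Drop R2: York, Derby uncovered — not redundant.
Drop R3: Truro, Bath, Preston, Bristol, … uncovered — not redundant.
Drop R5: Carlisle, Norwich uncovered — not redundant.
Drop R7: Chester uncovered — not redundant.
None of the routes in C is redundant.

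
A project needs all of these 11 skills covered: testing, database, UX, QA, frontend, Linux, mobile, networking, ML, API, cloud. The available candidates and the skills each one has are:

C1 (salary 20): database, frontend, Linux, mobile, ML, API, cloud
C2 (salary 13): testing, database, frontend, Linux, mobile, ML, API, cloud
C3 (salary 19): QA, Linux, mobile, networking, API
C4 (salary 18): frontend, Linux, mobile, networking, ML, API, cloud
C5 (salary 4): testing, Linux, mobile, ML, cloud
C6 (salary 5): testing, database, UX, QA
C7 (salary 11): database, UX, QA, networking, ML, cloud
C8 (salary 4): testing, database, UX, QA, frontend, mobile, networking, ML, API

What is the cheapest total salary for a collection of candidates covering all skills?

8

C5, C8 cover every skill at salary 4 + 4 = 8.
Any cover uses at least 2 candidates; among all covering selections none totals below 8.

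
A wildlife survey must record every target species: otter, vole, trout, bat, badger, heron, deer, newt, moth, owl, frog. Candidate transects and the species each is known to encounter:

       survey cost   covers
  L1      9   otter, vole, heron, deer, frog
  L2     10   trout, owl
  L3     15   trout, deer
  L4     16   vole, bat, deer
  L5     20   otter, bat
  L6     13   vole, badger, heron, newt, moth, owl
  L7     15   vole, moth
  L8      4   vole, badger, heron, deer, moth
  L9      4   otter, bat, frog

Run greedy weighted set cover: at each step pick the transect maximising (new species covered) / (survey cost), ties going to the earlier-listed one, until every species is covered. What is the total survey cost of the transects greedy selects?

Pick 1: L8 adds 5 new (vole, badger, heron, deer, moth) at survey cost 4 (ratio 5/4).
Pick 2: L9 adds 3 new (otter, bat, frog) at survey cost 4 (ratio 3/4).
Pick 3: L2 adds 2 new (trout, owl) at survey cost 10 (ratio 2/10).
Pick 4: L6 adds 1 new (newt) at survey cost 13 (ratio 1/13).
Greedy total survey cost: 4 + 4 + 10 + 13 = 31.

31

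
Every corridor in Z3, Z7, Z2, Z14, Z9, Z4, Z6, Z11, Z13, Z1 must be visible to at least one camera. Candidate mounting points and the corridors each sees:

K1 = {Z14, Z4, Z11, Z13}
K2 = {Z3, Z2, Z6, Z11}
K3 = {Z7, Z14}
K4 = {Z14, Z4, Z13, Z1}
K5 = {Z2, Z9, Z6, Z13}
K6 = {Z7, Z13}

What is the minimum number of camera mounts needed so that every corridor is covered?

K2, K3, K4, K5 together cover {Z3, Z7, Z2, Z14, Z9, Z4, Z6, Z11, Z13, Z1} — every corridor.
No 3 of the 6 camera mounts cover everything (all 20 triples fall short), so 4 is minimum.
Greedy (largest uncovered first) would take K1, K2, K3, K4, K5 — 5 camera mounts — but 4 suffice.

4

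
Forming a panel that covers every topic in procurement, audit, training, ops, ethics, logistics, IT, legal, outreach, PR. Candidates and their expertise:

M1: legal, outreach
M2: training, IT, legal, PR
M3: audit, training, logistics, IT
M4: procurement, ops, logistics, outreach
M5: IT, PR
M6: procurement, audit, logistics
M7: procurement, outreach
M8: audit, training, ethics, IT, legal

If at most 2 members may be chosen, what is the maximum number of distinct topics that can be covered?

Choosing M4, M8 covers {procurement, audit, training, ops, ethics, logistics, IT, legal, outreach} — 9 topics.
No choice of 2 members does better; here PR is left uncovered.

9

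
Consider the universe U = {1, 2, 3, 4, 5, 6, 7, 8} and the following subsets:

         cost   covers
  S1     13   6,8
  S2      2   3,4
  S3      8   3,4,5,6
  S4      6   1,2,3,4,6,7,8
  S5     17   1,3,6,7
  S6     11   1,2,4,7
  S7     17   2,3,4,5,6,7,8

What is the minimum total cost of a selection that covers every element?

14

S3, S4 cover every element at cost 8 + 6 = 14.
Any cover uses at least 2 sets; among all covering selections none totals below 14.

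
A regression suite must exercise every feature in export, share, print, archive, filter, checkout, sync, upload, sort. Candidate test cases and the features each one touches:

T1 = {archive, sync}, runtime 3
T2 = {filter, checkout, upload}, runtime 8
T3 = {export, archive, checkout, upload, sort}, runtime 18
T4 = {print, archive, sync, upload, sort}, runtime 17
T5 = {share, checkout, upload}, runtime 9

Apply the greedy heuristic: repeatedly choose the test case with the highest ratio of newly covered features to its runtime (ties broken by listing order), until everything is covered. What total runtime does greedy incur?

55

Pick 1: T1 adds 2 new (archive, sync) at runtime 3 (ratio 2/3).
Pick 2: T2 adds 3 new (filter, checkout, upload) at runtime 8 (ratio 3/8).
Pick 3: T4 adds 2 new (print, sort) at runtime 17 (ratio 2/17).
Pick 4: T5 adds 1 new (share) at runtime 9 (ratio 1/9).
Pick 5: T3 adds 1 new (export) at runtime 18 (ratio 1/18).
Greedy total runtime: 3 + 8 + 17 + 9 + 18 = 55. (The true optimum is 52, so greedy overshoots here.)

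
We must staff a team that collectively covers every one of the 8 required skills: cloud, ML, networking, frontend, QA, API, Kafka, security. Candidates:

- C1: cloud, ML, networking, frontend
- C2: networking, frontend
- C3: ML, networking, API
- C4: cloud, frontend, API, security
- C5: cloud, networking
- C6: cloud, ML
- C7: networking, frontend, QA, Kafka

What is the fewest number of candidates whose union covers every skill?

C1, C4, C7 together cover {cloud, ML, networking, frontend, QA, API, Kafka, security} — every skill.
No 2 of the 7 candidates cover everything (all 21 pairs fall short), so 3 is minimum.

3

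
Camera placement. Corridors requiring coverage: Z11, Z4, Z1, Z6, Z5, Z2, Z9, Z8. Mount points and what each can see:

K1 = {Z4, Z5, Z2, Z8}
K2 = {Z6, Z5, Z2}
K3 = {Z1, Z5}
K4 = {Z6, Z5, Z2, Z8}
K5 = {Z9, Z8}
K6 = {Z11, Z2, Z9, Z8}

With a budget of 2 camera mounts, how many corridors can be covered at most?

Choosing K1, K6 covers {Z11, Z4, Z5, Z2, Z9, Z8} — 6 corridors.
No choice of 2 camera mounts does better; here Z1, Z6 are left uncovered.

6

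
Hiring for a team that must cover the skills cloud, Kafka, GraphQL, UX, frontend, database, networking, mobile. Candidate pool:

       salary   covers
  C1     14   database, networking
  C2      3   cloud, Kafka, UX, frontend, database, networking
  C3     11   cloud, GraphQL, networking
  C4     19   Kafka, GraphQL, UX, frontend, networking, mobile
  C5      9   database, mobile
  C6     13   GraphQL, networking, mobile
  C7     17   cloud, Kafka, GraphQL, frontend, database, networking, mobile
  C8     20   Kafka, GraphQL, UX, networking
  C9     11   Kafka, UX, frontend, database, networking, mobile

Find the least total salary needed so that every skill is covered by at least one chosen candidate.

C2, C6 cover every skill at salary 3 + 13 = 16.
Any cover uses at least 2 candidates; among all covering selections none totals below 16.

16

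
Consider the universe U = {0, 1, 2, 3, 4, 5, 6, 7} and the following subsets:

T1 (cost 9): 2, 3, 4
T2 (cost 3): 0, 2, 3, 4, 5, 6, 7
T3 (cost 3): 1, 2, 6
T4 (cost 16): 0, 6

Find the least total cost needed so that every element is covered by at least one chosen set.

6

T2, T3 cover every element at cost 3 + 3 = 6.
Any cover uses at least 2 sets; among all covering selections none totals below 6.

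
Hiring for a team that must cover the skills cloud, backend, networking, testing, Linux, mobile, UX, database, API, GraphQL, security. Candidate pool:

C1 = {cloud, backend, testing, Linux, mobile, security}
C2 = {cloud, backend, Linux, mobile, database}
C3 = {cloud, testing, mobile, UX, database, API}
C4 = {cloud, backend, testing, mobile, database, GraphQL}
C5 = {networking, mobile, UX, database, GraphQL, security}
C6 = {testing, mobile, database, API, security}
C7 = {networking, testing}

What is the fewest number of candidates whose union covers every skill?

C1, C3, C5 together cover {cloud, backend, networking, testing, Linux, mobile, UX, database, API, GraphQL, security} — every skill.
No 2 of the 7 candidates cover everything (all 21 pairs fall short), so 3 is minimum.

3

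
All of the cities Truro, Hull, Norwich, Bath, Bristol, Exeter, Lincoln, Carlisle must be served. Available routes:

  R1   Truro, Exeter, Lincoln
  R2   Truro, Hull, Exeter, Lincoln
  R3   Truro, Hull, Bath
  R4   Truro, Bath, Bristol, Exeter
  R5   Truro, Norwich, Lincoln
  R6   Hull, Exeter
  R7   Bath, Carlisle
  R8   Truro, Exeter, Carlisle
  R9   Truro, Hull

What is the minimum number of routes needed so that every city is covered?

R2, R4, R5, R7 together cover {Truro, Hull, Norwich, Bath, Bristol, Exeter, Lincoln, Carlisle} — every city.
No 3 of the 9 routes cover everything (all 84 triples fall short), so 4 is minimum.

4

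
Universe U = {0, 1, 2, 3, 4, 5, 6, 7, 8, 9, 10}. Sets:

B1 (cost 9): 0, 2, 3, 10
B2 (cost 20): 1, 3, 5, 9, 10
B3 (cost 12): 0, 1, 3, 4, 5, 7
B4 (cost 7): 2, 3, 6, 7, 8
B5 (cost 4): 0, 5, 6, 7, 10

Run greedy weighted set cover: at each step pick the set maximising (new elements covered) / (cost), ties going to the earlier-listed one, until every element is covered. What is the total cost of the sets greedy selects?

43

Pick 1: B5 adds 5 new (0, 5, 6, 7, 10) at cost 4 (ratio 5/4).
Pick 2: B4 adds 3 new (2, 3, 8) at cost 7 (ratio 3/7).
Pick 3: B3 adds 2 new (1, 4) at cost 12 (ratio 2/12).
Pick 4: B2 adds 1 new (9) at cost 20 (ratio 1/20).
Greedy total cost: 4 + 7 + 12 + 20 = 43. (The true optimum is 39, so greedy overshoots here.)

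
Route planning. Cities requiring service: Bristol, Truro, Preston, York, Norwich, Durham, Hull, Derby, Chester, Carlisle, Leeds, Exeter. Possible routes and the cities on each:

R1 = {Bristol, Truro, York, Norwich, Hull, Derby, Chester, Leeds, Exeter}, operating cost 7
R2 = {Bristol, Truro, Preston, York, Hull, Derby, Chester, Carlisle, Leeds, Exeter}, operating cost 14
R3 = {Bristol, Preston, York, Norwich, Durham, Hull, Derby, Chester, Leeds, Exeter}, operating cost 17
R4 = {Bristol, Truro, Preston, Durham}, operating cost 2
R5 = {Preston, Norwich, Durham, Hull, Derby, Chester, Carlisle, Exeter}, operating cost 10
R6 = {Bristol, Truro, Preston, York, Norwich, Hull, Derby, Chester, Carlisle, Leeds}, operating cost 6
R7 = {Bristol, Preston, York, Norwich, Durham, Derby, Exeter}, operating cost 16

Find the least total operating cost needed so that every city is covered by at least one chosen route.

15

R1, R4, R6 cover every city at operating cost 7 + 2 + 6 = 15.
Any cover uses at least 2 routes; among all covering selections none totals below 15.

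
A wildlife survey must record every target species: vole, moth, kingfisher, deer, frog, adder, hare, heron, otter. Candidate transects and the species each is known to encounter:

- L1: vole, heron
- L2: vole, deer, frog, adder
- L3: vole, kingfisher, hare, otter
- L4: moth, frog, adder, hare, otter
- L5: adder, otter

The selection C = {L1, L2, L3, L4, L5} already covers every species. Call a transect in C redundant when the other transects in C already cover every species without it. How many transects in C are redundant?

Drop L1: heron uncovered — not redundant.
Drop L2: deer uncovered — not redundant.
Drop L3: kingfisher uncovered — not redundant.
Drop L4: moth uncovered — not redundant.
Drop L5: the rest still cover every species — redundant.
1 redundant: L5.

1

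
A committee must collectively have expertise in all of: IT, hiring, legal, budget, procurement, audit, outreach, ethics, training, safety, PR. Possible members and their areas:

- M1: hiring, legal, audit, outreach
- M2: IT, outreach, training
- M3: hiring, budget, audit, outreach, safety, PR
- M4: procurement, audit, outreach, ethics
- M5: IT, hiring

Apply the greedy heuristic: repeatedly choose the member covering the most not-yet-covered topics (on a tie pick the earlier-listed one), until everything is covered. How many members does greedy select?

Pick 1: M3 covers 6 new topics (hiring, budget, audit, outreach, safety, PR).
Pick 2: M2 covers 2 new topics (IT, training).
Pick 3: M4 covers 2 new topics (procurement, ethics).
Pick 4: M1 covers 1 new topics (legal).
Greedy uses 4 members.

4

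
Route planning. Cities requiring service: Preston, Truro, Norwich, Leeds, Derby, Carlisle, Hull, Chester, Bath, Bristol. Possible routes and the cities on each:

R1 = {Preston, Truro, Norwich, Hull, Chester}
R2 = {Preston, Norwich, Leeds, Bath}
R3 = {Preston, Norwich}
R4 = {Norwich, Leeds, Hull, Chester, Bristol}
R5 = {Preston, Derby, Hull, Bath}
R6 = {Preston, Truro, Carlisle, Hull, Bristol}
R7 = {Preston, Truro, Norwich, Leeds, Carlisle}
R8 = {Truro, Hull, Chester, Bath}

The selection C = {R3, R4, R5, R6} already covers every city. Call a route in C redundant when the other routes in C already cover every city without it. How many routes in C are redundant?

Drop R3: the rest still cover every city — redundant.
Drop R4: Leeds, Chester uncovered — not redundant.
Drop R5: Derby, Bath uncovered — not redundant.
Drop R6: Truro, Carlisle uncovered — not redundant.
1 redundant: R3.

1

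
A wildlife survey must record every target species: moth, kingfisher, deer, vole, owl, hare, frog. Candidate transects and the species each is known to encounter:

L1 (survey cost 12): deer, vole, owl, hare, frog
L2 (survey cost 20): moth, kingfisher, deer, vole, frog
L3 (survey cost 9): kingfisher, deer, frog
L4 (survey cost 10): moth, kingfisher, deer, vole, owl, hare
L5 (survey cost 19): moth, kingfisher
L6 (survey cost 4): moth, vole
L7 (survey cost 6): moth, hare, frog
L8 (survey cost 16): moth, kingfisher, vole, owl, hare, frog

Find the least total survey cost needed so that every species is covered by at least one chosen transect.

L4, L7 cover every species at survey cost 10 + 6 = 16.
Any cover uses at least 2 transects; among all covering selections none totals below 16.

16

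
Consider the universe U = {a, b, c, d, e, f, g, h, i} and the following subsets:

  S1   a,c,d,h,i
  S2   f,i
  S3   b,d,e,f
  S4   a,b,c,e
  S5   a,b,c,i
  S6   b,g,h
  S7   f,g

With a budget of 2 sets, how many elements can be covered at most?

Choosing S1, S3 covers {a, b, c, d, e, f, h, i} — 8 elements.
No choice of 2 sets does better; here g is left uncovered.

8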